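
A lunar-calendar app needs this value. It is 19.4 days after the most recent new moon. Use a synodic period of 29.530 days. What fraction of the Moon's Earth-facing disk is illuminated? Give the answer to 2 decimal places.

0.78

Phase angle: θ = 360°·(19.4 d)/(29.530 d) = 236.5°.
With cos θ = (-0.552), the lit fraction is (1 − (-0.552))/2 ≈ 0.776.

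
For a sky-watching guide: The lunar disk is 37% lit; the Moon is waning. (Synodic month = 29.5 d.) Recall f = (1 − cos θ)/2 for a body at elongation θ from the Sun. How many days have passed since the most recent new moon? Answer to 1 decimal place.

23.4 days

cos θ = 1 − 2f = 0.260, giving a principal value of 74.9°.
Since the Moon is past full (waning), take the reflex angle: θ = 360° − 74.9° = 285.1°.
At 360°/29.5 d per day, 285.1° corresponds to 23.36 days.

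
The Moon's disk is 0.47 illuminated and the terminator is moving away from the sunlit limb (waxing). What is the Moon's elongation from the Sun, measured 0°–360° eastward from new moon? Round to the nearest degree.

Invert f = (1 − cos θ)/2 to get cos θ = 1 − 2(0.47) = 0.060, hence θ₀ = arccos 0.060 = 86.6°.
The Moon is waxing (0°–180°), so θ = 86.6° directly.

87°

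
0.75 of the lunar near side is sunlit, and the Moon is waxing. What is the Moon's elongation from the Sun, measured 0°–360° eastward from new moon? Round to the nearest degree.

120°

Invert f = (1 − cos θ)/2 to get cos θ = 1 − 2(0.75) = -0.500, hence θ₀ = arccos -0.500 = 120.0°.
Before full moon the principal value applies: θ = 120.0°.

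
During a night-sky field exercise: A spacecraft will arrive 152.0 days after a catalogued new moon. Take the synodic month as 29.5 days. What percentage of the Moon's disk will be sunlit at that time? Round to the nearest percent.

21%

152.0 d spans 5 complete synodic months (5 × 29.5 = 147.50 d) plus 4.50 d.
Elongation θ = 360° × 4.50/29.5 ≈ 54.9°.
With cos θ = 0.575, the lit fraction is (1 − 0.575)/2 ≈ 0.213, so 21%.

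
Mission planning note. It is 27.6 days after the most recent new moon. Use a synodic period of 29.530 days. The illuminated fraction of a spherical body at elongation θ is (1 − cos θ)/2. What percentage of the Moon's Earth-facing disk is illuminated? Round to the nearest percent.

The Moon has covered 27.6/29.530 of its cycle, so θ ≈ 360° × 27.6/29.530 = 336.5°.
Illuminated fraction = (1 − cos 336.5°)/2 = (1 − 0.917)/2 ≈ 0.042, so 4%.

4%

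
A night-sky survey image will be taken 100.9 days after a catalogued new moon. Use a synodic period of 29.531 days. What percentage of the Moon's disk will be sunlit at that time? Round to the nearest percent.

100.9 d spans 3 complete synodic months (3 × 29.531 = 88.59 d) plus 12.31 d.
Elongation θ = 360° × 12.31/29.531 ≈ 150.0°.
Illuminated fraction = (1 − cos 150.0°)/2 = (1 − (-0.866))/2 ≈ 0.933, so 93%.

93%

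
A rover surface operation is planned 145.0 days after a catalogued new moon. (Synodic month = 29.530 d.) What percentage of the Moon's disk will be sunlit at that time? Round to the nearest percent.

8%

Reduce mod P: 145.0 − 4×29.530 = 26.88 d into the current lunation.
Elongation θ = 360° × 26.88/29.530 ≈ 327.7°.
cos 327.7° = 0.845, so f = (1 − 0.845)/2 = 0.077, so 8%.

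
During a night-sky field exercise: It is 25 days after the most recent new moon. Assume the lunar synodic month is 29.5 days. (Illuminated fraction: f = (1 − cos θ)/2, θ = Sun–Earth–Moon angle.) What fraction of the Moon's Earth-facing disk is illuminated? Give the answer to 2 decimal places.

Elongation θ = 360° × 25/29.5 ≈ 305.1°.
With cos θ = 0.575, the lit fraction is (1 − 0.575)/2 ≈ 0.213.

0.21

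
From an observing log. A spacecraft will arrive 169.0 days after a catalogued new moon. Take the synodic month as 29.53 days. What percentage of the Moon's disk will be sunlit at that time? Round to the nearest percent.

169.0 d spans 5 complete synodic months (5 × 29.53 = 147.65 d) plus 21.35 d.
Elongation θ = 360° × 21.35/29.53 ≈ 260.3°.
cos 260.3° = (-0.169), so f = (1 − (-0.169))/2 = 0.584, so 58%.

58%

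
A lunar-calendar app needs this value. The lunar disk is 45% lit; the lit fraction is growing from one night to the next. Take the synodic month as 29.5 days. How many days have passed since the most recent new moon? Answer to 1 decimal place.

cos θ = 1 − 2f = 0.100, giving a principal value of 84.3°.
Waxing ⇒ before full, so θ = 84.3°.
At 360°/29.5 d per day, 84.3° corresponds to 6.90 days.

6.9 days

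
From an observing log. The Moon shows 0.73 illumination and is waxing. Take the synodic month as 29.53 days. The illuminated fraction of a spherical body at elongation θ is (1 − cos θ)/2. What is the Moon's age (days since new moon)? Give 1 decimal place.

cos θ = 1 − 2f = -0.460, giving a principal value of 117.4°.
Waxing ⇒ before full, so θ = 117.4°.
At 360°/29.53 d per day, 117.4° corresponds to 9.63 days.

9.6 days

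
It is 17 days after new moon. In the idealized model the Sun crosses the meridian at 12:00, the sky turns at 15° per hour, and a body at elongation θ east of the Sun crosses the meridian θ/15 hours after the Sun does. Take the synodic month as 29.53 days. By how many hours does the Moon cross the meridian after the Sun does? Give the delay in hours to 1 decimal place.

13.8 h

Elongation θ = 360° × 17/29.53 ≈ 207.2°.
At 15° of sky rotation per hour, 207.2° corresponds to a 13.82 h lag.
So the Moon crosses the meridian 13.82 h after the Sun.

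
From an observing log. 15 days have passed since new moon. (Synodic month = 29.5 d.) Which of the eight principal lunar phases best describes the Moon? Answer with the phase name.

θ ≈ 360° × 15/29.5 = 183°, which falls in the full moon sector.

full moon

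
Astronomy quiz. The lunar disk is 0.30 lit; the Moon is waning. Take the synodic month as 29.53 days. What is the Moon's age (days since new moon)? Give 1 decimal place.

24.1 days

Invert f = (1 − cos θ)/2 to get cos θ = 1 − 2(0.30) = 0.400, hence θ₀ = arccos 0.400 = 66.4°.
A waning Moon lies in 180°–360°, so θ = 360° − 66.4° = 293.6°.
That fraction of the synodic month is 293.6/360 × 29.53 d ≈ 24.08 d.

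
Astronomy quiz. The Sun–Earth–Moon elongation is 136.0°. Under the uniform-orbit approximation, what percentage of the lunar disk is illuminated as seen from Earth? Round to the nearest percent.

86%

Half-versine of 136.0°: (1 − (-0.719))/2 = 0.860, i.e. 86%.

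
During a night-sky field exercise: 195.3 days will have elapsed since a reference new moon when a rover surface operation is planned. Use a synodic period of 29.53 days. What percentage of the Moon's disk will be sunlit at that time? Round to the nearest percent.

Reduce mod P: 195.3 − 6×29.53 = 18.12 d into the current lunation.
Phase angle: θ = 360°·(18.12 d)/(29.53 d) = 220.9°.
Illuminated fraction = (1 − cos 220.9°)/2 = (1 − (-0.756))/2 ≈ 0.878, so 88%.

88%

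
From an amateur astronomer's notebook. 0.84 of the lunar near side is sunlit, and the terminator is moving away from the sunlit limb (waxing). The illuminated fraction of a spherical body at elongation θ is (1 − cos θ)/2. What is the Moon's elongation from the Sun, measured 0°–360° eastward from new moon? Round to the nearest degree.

133°

cos θ = 1 − 2f = -0.680, giving a principal value of 132.8°.
The Moon is waxing (0°–180°), so θ = 132.8° directly.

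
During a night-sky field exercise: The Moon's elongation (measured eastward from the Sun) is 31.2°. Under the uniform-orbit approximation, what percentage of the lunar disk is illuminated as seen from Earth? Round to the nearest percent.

cos 31.2° = 0.855, so f = (1 − 0.855)/2 = 0.072, i.e. 7%.

7%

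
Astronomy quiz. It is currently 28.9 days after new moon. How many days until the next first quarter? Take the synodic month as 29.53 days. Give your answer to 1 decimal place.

First quarter occurs at elongation 90°, i.e. at age 29.53 × 90/360 = 7.383 d.
This lunation's first quarter (7.383 d) has passed, so add one period: 36.913 − 28.9 = 8.013 days.

8.0 days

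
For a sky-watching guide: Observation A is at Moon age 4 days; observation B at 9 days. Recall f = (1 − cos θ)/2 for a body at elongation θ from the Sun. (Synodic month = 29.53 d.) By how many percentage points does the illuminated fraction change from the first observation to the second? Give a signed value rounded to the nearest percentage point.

θ₁ = 360° × 4/29.53 = 48.8°, f₁ = (1 − cos θ₁)/2 = 0.170.
θ₂ = 360° × 9/29.53 = 109.7°, f₂ = (1 − cos θ₂)/2 = 0.669.
Change = f₂ − f₁ = +0.498 → +50 percentage points.

+50 pp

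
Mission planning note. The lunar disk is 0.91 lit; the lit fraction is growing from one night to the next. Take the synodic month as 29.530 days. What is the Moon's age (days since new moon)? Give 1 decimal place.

11.9 days

From f = (1 − cos θ)/2: cos θ = 1 − 2×0.91 = -0.820; arccos → 145.1°.
Before full moon the principal value applies: θ = 145.1°.
That fraction of the synodic month is 145.1/360 × 29.530 d ≈ 11.90 d.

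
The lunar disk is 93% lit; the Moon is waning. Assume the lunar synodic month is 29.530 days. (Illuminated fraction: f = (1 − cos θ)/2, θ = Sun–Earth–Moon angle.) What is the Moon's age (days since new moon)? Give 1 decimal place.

17.3 days

From f = (1 − cos θ)/2: cos θ = 1 − 2×0.93 = -0.860; arccos → 149.3°.
A waning Moon lies in 180°–360°, so θ = 360° − 149.3° = 210.7°.
At 360°/29.530 d per day, 210.7° corresponds to 17.28 days.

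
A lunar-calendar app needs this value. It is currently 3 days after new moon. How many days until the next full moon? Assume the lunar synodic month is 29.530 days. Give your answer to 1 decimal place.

11.8 days

Full moon occurs at elongation 180°, i.e. at age 29.530 × 180/360 = 14.765 d.
So 11.765 days remain (14.765 − 3).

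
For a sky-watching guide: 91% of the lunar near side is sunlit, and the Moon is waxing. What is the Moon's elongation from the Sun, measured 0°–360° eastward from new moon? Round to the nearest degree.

Invert f = (1 − cos θ)/2 to get cos θ = 1 − 2(0.91) = -0.820, hence θ₀ = arccos -0.820 = 145.1°.
Before full moon the principal value applies: θ = 145.1°.

145°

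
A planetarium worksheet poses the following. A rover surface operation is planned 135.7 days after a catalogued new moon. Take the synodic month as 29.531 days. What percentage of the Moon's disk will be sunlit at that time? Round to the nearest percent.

91%

135.7/29.531 = 4.595 lunations, so 4 complete cycles and 17.58 d into the next.
Elongation θ = 360° × 17.58/29.531 ≈ 214.3°.
cos 214.3° = (-0.826), so f = (1 − (-0.826))/2 = 0.913, so 91%.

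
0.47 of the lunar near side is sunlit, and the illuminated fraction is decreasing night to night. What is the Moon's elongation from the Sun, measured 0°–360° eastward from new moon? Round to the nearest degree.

273°

cos θ = 1 − 2f = 0.060, giving a principal value of 86.6°.
A waning Moon lies in 180°–360°, so θ = 360° − 86.6° = 273.4°.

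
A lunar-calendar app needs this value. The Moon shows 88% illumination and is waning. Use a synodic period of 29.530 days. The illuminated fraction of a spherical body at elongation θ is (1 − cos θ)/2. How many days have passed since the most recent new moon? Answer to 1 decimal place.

18.1 days

Invert f = (1 − cos θ)/2 to get cos θ = 1 − 2(0.88) = -0.760, hence θ₀ = arccos -0.760 = 139.5°.
A waning Moon lies in 180°–360°, so θ = 360° − 139.5° = 220.5°.
Age = 29.530 × 220.5°/360° ≈ 18.09 days.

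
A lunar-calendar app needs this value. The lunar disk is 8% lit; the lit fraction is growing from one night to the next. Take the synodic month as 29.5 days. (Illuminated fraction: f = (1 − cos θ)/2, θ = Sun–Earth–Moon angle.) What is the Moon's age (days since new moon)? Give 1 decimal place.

2.7 days

From f = (1 − cos θ)/2: cos θ = 1 − 2×0.08 = 0.840; arccos → 32.9°.
Before full moon the principal value applies: θ = 32.9°.
Age = 29.5 × 32.9°/360° ≈ 2.69 days.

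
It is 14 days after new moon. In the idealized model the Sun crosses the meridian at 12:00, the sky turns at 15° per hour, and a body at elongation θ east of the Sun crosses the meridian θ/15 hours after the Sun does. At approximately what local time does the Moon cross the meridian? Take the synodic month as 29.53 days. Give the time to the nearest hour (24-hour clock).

23:00

Elongation θ = 360° × 14/29.53 ≈ 170.7°.
At 15° of sky rotation per hour, 170.7° corresponds to a 11.38 h lag.
12:00 + 11.38 h ≈ 23:23 → 23:00 to the nearest hour.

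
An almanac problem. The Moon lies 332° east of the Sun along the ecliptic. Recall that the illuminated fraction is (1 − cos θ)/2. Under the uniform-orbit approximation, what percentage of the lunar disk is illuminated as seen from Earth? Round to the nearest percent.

6%

cos 332° = 0.883, so f = (1 − 0.883)/2 = 0.059, i.e. 6%.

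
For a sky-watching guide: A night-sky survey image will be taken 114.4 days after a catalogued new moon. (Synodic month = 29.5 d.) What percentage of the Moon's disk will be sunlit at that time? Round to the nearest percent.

14%

114.4 d spans 3 complete synodic months (3 × 29.5 = 88.50 d) plus 25.90 d.
Elongation θ = 360° × 25.90/29.5 ≈ 316.1°.
Illuminated fraction = (1 − cos 316.1°)/2 = (1 − 0.720)/2 ≈ 0.140, so 14%.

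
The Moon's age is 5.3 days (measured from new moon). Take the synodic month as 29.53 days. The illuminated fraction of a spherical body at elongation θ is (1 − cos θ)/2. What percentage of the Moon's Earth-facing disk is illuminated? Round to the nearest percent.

Elongation θ = 360° × 5.3/29.53 ≈ 64.6°.
cos 64.6° = 0.429, so f = (1 − 0.429)/2 = 0.286, so 29%.

29%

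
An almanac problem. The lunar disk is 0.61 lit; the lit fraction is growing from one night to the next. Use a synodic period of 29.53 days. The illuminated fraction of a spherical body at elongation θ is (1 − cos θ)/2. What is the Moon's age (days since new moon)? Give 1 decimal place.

8.4 days

cos θ = 1 − 2f = -0.220, giving a principal value of 102.7°.
The Moon is waxing (0°–180°), so θ = 102.7° directly.
At 360°/29.53 d per day, 102.7° corresponds to 8.42 days.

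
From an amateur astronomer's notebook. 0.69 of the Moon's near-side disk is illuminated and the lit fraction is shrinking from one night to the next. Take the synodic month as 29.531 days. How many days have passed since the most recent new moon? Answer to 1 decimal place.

20.3 days

cos θ = 1 − 2f = -0.380, giving a principal value of 112.3°.
Since the Moon is past full (waning), take the reflex angle: θ = 360° − 112.3° = 247.7°.
At 360°/29.531 d per day, 247.7° corresponds to 20.32 days.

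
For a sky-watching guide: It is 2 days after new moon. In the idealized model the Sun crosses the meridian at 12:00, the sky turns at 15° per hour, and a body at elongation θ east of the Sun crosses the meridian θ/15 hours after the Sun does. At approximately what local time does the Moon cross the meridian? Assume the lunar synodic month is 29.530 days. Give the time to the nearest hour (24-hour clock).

Elongation θ = 360° × 2/29.530 ≈ 24.4°.
At 15° of sky rotation per hour, 24.4° corresponds to a 1.63 h lag.
12:00 + 1.63 h ≈ 13:38 → 14:00 to the nearest hour.

14:00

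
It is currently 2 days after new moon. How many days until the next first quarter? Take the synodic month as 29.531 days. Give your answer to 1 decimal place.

5.4 days

First quarter is 0.25 of the way through the cycle: age 0.25 × 29.531 = 7.383 d.
So 5.383 days remain (7.383 − 2).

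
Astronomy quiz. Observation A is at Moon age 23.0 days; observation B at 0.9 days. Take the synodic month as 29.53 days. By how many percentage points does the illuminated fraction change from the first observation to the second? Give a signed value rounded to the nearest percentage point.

-40 percentage points

First observation: θ = 360°·23.0/29.53 = 280.4°, so f = 0.410.
Second observation: θ = 11.0°, f = 0.009.
Δf = 0.009 − 0.410 = -0.401, i.e. -40 pp.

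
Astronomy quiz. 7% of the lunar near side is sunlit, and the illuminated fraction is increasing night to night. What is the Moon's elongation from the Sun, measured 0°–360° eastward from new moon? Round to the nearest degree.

31°

cos θ = 1 − 2f = 0.860, giving a principal value of 30.7°.
Waxing ⇒ before full, so θ = 30.7°.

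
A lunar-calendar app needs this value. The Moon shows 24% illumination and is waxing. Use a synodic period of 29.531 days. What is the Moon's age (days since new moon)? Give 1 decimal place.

4.8 days

cos θ = 1 − 2f = 0.520, giving a principal value of 58.7°.
Waxing ⇒ before full, so θ = 58.7°.
At 360°/29.531 d per day, 58.7° corresponds to 4.81 days.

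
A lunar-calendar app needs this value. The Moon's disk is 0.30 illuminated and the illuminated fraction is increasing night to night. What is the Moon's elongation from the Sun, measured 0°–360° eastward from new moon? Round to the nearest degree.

Invert f = (1 − cos θ)/2 to get cos θ = 1 − 2(0.30) = 0.400, hence θ₀ = arccos 0.400 = 66.4°.
Waxing ⇒ before full, so θ = 66.4°.

66°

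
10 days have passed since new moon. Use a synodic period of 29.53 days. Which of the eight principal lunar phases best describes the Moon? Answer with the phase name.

waxing gibbous

At 10/29.53 of the cycle, θ ≈ 122° — the waxing gibbous range.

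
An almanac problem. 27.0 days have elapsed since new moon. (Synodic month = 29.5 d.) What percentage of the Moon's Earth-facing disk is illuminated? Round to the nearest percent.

Phase angle: θ = 360°·(27.0 d)/(29.5 d) = 329.5°.
Illuminated fraction = (1 − cos 329.5°)/2 = (1 − 0.862)/2 ≈ 0.069, so 7%.

7%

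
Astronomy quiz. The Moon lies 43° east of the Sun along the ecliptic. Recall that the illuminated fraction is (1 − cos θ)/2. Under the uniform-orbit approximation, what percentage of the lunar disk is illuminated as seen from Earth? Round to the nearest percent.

Half-versine of 43°: (1 − 0.731)/2 = 0.134, i.e. 13%.

13%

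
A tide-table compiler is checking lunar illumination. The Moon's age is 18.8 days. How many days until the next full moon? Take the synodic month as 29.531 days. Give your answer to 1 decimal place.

25.5 days

Full moon occurs at elongation 180°, i.e. at age 29.531 × 180/360 = 14.765 d.
This lunation's full moon (14.765 d) has passed, so add one period: 44.296 − 18.8 = 25.496 days.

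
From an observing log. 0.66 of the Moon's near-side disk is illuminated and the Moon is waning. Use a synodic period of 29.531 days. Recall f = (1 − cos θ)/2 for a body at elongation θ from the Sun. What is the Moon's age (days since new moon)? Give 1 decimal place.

Invert f = (1 − cos θ)/2 to get cos θ = 1 − 2(0.66) = -0.320, hence θ₀ = arccos -0.320 = 108.7°.
A waning Moon lies in 180°–360°, so θ = 360° − 108.7° = 251.3°.
At 360°/29.531 d per day, 251.3° corresponds to 20.62 days.

20.6 days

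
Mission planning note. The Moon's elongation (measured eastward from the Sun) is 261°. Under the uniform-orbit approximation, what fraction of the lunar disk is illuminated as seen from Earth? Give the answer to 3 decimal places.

f = (1 − cos 261°)/2 = (1 − (-0.156))/2 ≈ 0.578.

0.578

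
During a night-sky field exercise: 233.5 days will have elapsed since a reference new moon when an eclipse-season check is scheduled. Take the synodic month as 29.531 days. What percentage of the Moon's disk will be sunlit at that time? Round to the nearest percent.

233.5 d spans 7 complete synodic months (7 × 29.531 = 206.72 d) plus 26.78 d.
Phase angle: θ = 360°·(26.78 d)/(29.531 d) = 326.5°.
cos 326.5° = 0.834, so f = (1 − 0.834)/2 = 0.083, so 8%.

8%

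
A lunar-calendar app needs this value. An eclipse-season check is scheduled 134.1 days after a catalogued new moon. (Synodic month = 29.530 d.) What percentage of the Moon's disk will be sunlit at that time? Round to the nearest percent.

134.1 d spans 4 complete synodic months (4 × 29.530 = 118.12 d) plus 15.98 d.
Elongation θ = 360° × 15.98/29.530 ≈ 194.8°.
cos 194.8° = (-0.967), so f = (1 − (-0.967))/2 = 0.983, so 98%.

98%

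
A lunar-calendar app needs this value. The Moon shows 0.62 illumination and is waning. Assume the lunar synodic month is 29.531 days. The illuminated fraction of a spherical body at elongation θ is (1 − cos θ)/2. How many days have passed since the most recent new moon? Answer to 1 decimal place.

21.0 days

From f = (1 − cos θ)/2: cos θ = 1 − 2×0.62 = -0.240; arccos → 103.9°.
Waning ⇒ past full, so θ = 360° − 103.9° = 256.1°.
Age = 29.531 × 256.1°/360° ≈ 21.01 days.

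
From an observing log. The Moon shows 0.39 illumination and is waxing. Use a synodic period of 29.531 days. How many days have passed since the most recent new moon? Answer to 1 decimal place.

Invert f = (1 − cos θ)/2 to get cos θ = 1 − 2(0.39) = 0.220, hence θ₀ = arccos 0.220 = 77.3°.
Waxing ⇒ before full, so θ = 77.3°.
Age = 29.531 × 77.3°/360° ≈ 6.34 days.

6.3 days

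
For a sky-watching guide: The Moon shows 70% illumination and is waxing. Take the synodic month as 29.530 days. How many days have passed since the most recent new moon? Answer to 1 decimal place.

cos θ = 1 − 2f = -0.400, giving a principal value of 113.6°.
Waxing ⇒ before full, so θ = 113.6°.
At 360°/29.530 d per day, 113.6° corresponds to 9.32 days.

9.3 days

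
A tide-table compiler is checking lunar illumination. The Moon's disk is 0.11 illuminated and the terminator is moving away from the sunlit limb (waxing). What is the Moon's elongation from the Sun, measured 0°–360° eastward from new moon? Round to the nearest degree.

cos θ = 1 − 2f = 0.780, giving a principal value of 38.7°.
Before full moon the principal value applies: θ = 38.7°.

39°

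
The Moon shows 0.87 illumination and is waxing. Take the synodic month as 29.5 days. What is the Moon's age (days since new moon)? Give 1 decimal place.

11.3 days

From f = (1 − cos θ)/2: cos θ = 1 − 2×0.87 = -0.740; arccos → 137.7°.
Before full moon the principal value applies: θ = 137.7°.
At 360°/29.5 d per day, 137.7° corresponds to 11.29 days.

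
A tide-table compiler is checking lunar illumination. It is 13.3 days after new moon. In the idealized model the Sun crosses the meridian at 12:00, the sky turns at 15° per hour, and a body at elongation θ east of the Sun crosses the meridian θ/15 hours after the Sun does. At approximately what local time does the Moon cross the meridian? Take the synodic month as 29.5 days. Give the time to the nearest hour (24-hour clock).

23:00

The Moon has covered 13.3/29.5 of its cycle, so θ ≈ 360° × 13.3/29.5 = 162.3°.
The Moon trails the Sun by θ/15 = 162.3/15 ≈ 10.82 hours.
12:00 + 10.82 h ≈ 22:49 → 23:00 to the nearest hour.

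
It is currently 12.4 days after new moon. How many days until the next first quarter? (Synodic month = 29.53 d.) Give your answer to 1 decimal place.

First quarter is 0.25 of the way through the cycle: age 0.25 × 29.53 = 7.383 d.
This lunation's first quarter (7.383 d) has passed, so add one period: 36.913 − 12.4 = 24.513 days.

24.5 days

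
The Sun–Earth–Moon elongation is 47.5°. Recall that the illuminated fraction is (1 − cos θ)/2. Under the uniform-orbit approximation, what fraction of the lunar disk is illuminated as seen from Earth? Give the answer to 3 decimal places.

Half-versine of 47.5°: (1 − 0.676)/2 = 0.162.

0.162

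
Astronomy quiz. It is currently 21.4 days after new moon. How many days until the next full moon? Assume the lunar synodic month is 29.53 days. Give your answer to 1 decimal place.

22.9 days

Full moon occurs at elongation 180°, i.e. at age 29.53 × 180/360 = 14.765 d.
This lunation's full moon (14.765 d) has passed, so add one period: 44.295 − 21.4 = 22.895 days.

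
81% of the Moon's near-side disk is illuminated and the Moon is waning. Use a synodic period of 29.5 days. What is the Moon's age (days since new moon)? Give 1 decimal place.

19.0 days

Invert f = (1 − cos θ)/2 to get cos θ = 1 − 2(0.81) = -0.620, hence θ₀ = arccos -0.620 = 128.3°.
Since the Moon is past full (waning), take the reflex angle: θ = 360° − 128.3° = 231.7°.
At 360°/29.5 d per day, 231.7° corresponds to 18.99 days.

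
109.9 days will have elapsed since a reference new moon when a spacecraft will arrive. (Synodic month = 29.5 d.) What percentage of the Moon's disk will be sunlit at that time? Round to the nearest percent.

Reduce mod P: 109.9 − 3×29.5 = 21.40 d into the current lunation.
The Moon has covered 21.40/29.5 of its cycle, so θ ≈ 360° × 21.40/29.5 = 261.2°.
Illuminated fraction = (1 − cos 261.2°)/2 = (1 − (-0.154))/2 ≈ 0.577, so 58%.

58%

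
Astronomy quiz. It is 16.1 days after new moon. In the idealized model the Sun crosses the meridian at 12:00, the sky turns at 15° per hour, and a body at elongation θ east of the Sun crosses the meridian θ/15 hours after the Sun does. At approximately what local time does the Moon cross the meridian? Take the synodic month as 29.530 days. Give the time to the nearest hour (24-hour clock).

01:00

The Moon has covered 16.1/29.530 of its cycle, so θ ≈ 360° × 16.1/29.530 = 196.3°.
The Moon trails the Sun by θ/15 = 196.3/15 ≈ 13.08 hours.
12:00 + 13.08 h ≈ 01:05 → 01:00 to the nearest hour.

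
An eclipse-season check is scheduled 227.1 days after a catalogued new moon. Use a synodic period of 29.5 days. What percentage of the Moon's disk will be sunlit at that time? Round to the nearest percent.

227.1 d spans 7 complete synodic months (7 × 29.5 = 206.50 d) plus 20.60 d.
The Moon has covered 20.60/29.5 of its cycle, so θ ≈ 360° × 20.60/29.5 = 251.4°.
With cos θ = (-0.319), the lit fraction is (1 − (-0.319))/2 ≈ 0.660, so 66%.

66%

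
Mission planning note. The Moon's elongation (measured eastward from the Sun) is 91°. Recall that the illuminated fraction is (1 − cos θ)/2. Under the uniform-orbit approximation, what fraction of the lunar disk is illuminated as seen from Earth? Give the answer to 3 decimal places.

cos 91° = (-0.017), so f = (1 − (-0.017))/2 = 0.509.

0.509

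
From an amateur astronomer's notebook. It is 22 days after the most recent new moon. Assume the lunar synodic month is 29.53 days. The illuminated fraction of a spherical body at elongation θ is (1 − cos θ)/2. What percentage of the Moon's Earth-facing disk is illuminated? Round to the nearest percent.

52%

Phase angle: θ = 360°·(22 d)/(29.53 d) = 268.2°.
Illuminated fraction = (1 − cos 268.2°)/2 = (1 − (-0.031))/2 ≈ 0.516, so 52%.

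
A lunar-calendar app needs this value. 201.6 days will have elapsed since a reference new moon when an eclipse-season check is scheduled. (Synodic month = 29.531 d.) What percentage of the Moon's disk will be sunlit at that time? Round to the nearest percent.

201.6 d spans 6 complete synodic months (6 × 29.531 = 177.19 d) plus 24.41 d.
The Moon has covered 24.41/29.531 of its cycle, so θ ≈ 360° × 24.41/29.531 = 297.6°.
Illuminated fraction = (1 − cos 297.6°)/2 = (1 − 0.464)/2 ≈ 0.268, so 27%.

27%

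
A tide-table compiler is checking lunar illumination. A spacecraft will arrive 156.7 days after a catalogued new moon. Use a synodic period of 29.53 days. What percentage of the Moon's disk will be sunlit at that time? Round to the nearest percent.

67%

156.7/29.53 = 5.306 lunations, so 5 complete cycles and 9.05 d into the next.
Elongation θ = 360° × 9.05/29.53 ≈ 110.3°.
With cos θ = (-0.347), the lit fraction is (1 − (-0.347))/2 ≈ 0.674, so 67%.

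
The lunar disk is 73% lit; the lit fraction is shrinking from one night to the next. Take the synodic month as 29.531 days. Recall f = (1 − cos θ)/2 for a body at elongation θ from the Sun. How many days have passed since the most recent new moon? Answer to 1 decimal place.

19.9 days

cos θ = 1 − 2f = -0.460, giving a principal value of 117.4°.
Waning ⇒ past full, so θ = 360° − 117.4° = 242.6°.
At 360°/29.531 d per day, 242.6° corresponds to 19.90 days.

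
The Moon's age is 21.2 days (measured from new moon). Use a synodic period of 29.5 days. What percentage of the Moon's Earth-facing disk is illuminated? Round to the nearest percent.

60%

The Moon has covered 21.2/29.5 of its cycle, so θ ≈ 360° × 21.2/29.5 = 258.7°.
cos 258.7° = (-0.196), so f = (1 − (-0.196))/2 = 0.598, so 60%.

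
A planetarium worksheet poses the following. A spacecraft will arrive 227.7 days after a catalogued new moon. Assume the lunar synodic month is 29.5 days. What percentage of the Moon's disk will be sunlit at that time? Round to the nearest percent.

227.7 d spans 7 complete synodic months (7 × 29.5 = 206.50 d) plus 21.20 d.
The Moon has covered 21.20/29.5 of its cycle, so θ ≈ 360° × 21.20/29.5 = 258.7°.
cos 258.7° = (-0.196), so f = (1 − (-0.196))/2 = 0.598, so 60%.

60%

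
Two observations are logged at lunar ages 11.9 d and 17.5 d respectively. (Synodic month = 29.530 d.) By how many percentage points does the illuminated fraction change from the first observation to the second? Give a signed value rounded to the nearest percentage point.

First observation: θ = 360°·11.9/29.530 = 145.1°, so f = 0.910.
Second observation: θ = 213.3°, f = 0.918.
Δf = 0.918 − 0.910 = +0.008, i.e. +1 pp.

+1 percentage points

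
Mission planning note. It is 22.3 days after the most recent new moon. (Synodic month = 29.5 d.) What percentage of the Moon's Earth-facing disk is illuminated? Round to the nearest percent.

Elongation θ = 360° × 22.3/29.5 ≈ 272.1°.
cos 272.1° = 0.037, so f = (1 − 0.037)/2 = 0.481, so 48%.

48%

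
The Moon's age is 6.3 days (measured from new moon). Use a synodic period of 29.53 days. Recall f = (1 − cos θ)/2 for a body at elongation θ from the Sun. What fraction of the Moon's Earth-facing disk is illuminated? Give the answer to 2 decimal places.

The Moon has covered 6.3/29.53 of its cycle, so θ ≈ 360° × 6.3/29.53 = 76.8°.
Illuminated fraction = (1 − cos 76.8°)/2 = (1 − 0.228)/2 ≈ 0.386.

0.39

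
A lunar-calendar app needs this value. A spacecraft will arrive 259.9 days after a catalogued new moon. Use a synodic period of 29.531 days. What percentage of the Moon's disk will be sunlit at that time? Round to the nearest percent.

34%

259.9/29.531 = 8.801 lunations, so 8 complete cycles and 23.65 d into the next.
The Moon has covered 23.65/29.531 of its cycle, so θ ≈ 360° × 23.65/29.531 = 288.3°.
Illuminated fraction = (1 − cos 288.3°)/2 = (1 − 0.315)/2 ≈ 0.343, so 34%.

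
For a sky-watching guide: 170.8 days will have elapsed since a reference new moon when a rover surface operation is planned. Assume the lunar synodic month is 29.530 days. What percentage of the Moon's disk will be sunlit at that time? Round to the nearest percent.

39%

170.8 d spans 5 complete synodic months (5 × 29.530 = 147.65 d) plus 23.15 d.
The Moon has covered 23.15/29.530 of its cycle, so θ ≈ 360° × 23.15/29.530 = 282.2°.
With cos θ = 0.212, the lit fraction is (1 − 0.212)/2 ≈ 0.394, so 39%.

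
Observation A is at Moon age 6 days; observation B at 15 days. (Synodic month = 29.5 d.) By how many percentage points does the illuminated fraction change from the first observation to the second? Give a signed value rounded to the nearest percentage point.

+64 percentage points

First observation: θ = 360°·6/29.5 = 73.2°, so f = 0.356.
Second observation: θ = 183.1°, f = 0.999.
Δf = 0.999 − 0.356 = +0.644, i.e. +64 pp.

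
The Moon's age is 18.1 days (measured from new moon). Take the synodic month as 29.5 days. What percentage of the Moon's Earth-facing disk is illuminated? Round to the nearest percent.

88%

Phase angle: θ = 360°·(18.1 d)/(29.5 d) = 220.9°.
cos 220.9° = (-0.756), so f = (1 − (-0.756))/2 = 0.878, so 88%.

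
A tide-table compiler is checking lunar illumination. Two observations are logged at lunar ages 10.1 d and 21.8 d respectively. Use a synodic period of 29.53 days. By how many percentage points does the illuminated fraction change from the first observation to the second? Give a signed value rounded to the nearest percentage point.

-24 percentage points

θ₁ = 360° × 10.1/29.53 = 123.1°, f₁ = (1 − cos θ₁)/2 = 0.773.
θ₂ = 360° × 21.8/29.53 = 265.8°, f₂ = (1 − cos θ₂)/2 = 0.537.
Change = f₂ − f₁ = -0.236 → -24 percentage points.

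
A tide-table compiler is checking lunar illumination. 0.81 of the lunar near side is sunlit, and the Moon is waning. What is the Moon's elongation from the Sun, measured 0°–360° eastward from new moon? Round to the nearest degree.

Invert f = (1 − cos θ)/2 to get cos θ = 1 − 2(0.81) = -0.620, hence θ₀ = arccos -0.620 = 128.3°.
A waning Moon lies in 180°–360°, so θ = 360° − 128.3° = 231.7°.

232°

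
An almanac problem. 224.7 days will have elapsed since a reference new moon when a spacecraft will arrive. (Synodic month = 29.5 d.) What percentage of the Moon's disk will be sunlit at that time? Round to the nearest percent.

224.7 d spans 7 complete synodic months (7 × 29.5 = 206.50 d) plus 18.20 d.
Elongation θ = 360° × 18.20/29.5 ≈ 222.1°.
cos 222.1° = (-0.742), so f = (1 − (-0.742))/2 = 0.871, so 87%.

87%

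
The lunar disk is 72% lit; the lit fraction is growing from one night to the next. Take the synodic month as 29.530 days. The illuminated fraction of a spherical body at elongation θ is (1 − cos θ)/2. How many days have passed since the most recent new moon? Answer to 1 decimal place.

cos θ = 1 − 2f = -0.440, giving a principal value of 116.1°.
Before full moon the principal value applies: θ = 116.1°.
At 360°/29.530 d per day, 116.1° corresponds to 9.52 days.

9.5 days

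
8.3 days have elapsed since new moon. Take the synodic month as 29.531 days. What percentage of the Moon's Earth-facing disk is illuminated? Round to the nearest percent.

The Moon has covered 8.3/29.531 of its cycle, so θ ≈ 360° × 8.3/29.531 = 101.2°.
With cos θ = (-0.194), the lit fraction is (1 − (-0.194))/2 ≈ 0.597, so 60%.

60%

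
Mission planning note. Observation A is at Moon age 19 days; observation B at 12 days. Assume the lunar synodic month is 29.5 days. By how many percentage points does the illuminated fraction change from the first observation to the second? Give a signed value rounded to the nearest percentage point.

+11 pp

θ₁ = 360° × 19/29.5 = 231.9°, f₁ = (1 − cos θ₁)/2 = 0.809.
θ₂ = 360° × 12/29.5 = 146.4°, f₂ = (1 − cos θ₂)/2 = 0.917.
Change = f₂ − f₁ = +0.108 → +11 percentage points.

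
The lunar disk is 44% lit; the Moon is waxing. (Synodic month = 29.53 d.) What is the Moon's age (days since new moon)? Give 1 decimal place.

6.8 days

cos θ = 1 − 2f = 0.120, giving a principal value of 83.1°.
Before full moon the principal value applies: θ = 83.1°.
Age = 29.53 × 83.1°/360° ≈ 6.82 days.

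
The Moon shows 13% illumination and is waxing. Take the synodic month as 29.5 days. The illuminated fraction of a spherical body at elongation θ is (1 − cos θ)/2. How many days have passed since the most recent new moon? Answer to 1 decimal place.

cos θ = 1 − 2f = 0.740, giving a principal value of 42.3°.
Before full moon the principal value applies: θ = 42.3°.
That fraction of the synodic month is 42.3/360 × 29.5 d ≈ 3.46 d.

3.5 days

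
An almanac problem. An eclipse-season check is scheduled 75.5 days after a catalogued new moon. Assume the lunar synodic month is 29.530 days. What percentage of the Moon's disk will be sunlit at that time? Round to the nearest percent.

97%

75.5/29.530 = 2.557 lunations, so 2 complete cycles and 16.44 d into the next.
Phase angle: θ = 360°·(16.44 d)/(29.530 d) = 200.4°.
cos 200.4° = (-0.937), so f = (1 − (-0.937))/2 = 0.969, so 97%.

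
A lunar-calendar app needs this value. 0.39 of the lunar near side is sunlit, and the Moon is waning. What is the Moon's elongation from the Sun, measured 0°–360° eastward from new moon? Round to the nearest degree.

Invert f = (1 − cos θ)/2 to get cos θ = 1 − 2(0.39) = 0.220, hence θ₀ = arccos 0.220 = 77.3°.
Waning ⇒ past full, so θ = 360° − 77.3° = 282.7°.

283°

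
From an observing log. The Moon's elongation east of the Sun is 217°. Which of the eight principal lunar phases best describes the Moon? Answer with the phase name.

waning gibbous

The waning gibbous sector spans roughly 202°–248°; 217° falls inside it.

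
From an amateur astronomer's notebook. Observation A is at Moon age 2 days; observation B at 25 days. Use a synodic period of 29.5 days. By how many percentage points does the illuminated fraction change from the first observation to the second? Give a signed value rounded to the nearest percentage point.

+17 percentage points

First observation: θ = 360°·2/29.5 = 24.4°, so f = 0.045.
Second observation: θ = 305.1°, f = 0.213.
Δf = 0.213 − 0.045 = +0.168, i.e. +17 pp.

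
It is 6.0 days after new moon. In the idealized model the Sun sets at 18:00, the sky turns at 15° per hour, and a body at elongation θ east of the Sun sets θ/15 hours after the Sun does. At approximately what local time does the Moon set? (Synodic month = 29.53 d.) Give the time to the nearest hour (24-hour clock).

23:00

Phase angle: θ = 360°·(6.0 d)/(29.53 d) = 73.1°.
At 15° of sky rotation per hour, 73.1° corresponds to a 4.88 h lag.
18:00 + 4.88 h ≈ 22:53 → 23:00 to the nearest hour.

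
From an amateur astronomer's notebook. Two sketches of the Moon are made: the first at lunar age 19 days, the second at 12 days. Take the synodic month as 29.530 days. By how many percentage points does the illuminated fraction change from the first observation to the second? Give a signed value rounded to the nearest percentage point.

+11 pp

θ₁ = 360° × 19/29.530 = 231.6°, f₁ = (1 − cos θ₁)/2 = 0.810.
θ₂ = 360° × 12/29.530 = 146.3°, f₂ = (1 − cos θ₂)/2 = 0.916.
Change = f₂ − f₁ = +0.106 → +11 percentage points.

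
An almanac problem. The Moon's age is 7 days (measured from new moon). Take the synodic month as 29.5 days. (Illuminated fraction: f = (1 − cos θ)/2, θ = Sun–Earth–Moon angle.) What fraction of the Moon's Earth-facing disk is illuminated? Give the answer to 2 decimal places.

Phase angle: θ = 360°·(7 d)/(29.5 d) = 85.4°.
cos 85.4° = 0.080, so f = (1 − 0.080)/2 = 0.460.

0.46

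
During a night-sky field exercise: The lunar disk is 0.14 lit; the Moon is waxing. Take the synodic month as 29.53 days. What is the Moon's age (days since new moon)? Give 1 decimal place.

cos θ = 1 − 2f = 0.720, giving a principal value of 43.9°.
Waxing ⇒ before full, so θ = 43.9°.
Age = 29.53 × 43.9°/360° ≈ 3.60 days.

3.6 days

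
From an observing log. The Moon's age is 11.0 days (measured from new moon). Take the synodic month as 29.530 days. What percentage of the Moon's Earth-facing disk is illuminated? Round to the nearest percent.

Elongation θ = 360° × 11.0/29.530 ≈ 134.1°.
Illuminated fraction = (1 − cos 134.1°)/2 = (1 − (-0.696))/2 ≈ 0.848, so 85%.

85%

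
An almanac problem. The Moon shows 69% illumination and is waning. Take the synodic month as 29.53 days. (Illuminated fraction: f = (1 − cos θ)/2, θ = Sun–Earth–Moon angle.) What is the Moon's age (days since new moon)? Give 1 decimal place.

From f = (1 − cos θ)/2: cos θ = 1 − 2×0.69 = -0.380; arccos → 112.3°.
Waning ⇒ past full, so θ = 360° − 112.3° = 247.7°.
At 360°/29.53 d per day, 247.7° corresponds to 20.32 days.

20.3 days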